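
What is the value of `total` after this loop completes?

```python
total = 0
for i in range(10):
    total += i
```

Sum of 0 to 9 = 45
`total` takes the values: 0 → 1 → 3 → 6 → 10 → 15 → 21 → 28 → 36 → 45

Answer: 45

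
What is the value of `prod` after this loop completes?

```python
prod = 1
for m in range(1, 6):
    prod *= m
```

5! = 120
`prod` takes the values: 1 → 2 → 6 → 24 → 120

Answer: 120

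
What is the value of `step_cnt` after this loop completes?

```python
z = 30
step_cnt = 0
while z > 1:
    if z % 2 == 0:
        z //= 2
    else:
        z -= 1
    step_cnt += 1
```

Steps to reduce 30 to 1
`step_cnt` takes the values: 0 → 1 → 2 → 3 → 4 → 5 → 6 → 7

Answer: 7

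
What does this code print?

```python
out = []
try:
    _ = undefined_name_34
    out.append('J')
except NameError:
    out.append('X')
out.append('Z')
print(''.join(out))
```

Execution trace: 'X' (except NameError) → 'Z' (after the try/except). Output: XZ

Answer: XZ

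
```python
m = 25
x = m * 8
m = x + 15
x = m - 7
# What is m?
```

Trace:
`m = 25` → m = 25
`x = m * 8` → x = 200
`m = x + 15` → m = 215
`x = m - 7` → x = 208
So m = 215

Answer: 215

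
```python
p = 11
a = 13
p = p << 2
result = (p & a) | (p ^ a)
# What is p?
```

Trace:
`p = 11` → p = 11
`a = 13` → a = 13
`p = p << 2` → p = 44
`result = (p & a) | (p ^ a)` → result = 45
So p = 44

Answer: 44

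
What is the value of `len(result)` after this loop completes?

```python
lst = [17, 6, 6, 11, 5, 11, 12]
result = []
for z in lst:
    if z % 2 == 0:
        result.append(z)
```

Count even numbers in [17, 6, 6, 11, 5, 11, 12]
`result` takes the values: [] → [6] → [6, 6] → [6, 6, 12]
So `len(result)` = 3

Answer: 3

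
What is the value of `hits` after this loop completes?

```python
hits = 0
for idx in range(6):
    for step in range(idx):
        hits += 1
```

Triangle number: 0+1+2+...+5
`hits` takes the values: 0 → 1 → 2 → 3 → 4 → 5 → 6 → 7 → 8 → 9 → 10 → 11 → 12 → 13 → 14 → 15

Answer: 15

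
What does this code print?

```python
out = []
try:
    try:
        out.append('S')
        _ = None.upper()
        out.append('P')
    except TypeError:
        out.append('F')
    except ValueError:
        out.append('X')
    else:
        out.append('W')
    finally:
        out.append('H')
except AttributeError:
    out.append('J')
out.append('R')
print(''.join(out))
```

Execution trace: 'S' (try body) → 'H' (finally) → 'J' (outer except AttributeError) → 'R' (after the try/except). Output: SHJR

Answer: SHJR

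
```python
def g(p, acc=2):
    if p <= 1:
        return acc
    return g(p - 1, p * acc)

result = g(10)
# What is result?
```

Accumulator trace (n, acc): (10, 2) -> (9, 20) -> (8, 180) -> (7, 1440) -> (6, 10080) -> (5, 60480) -> (4, 302400) -> (3, 1209600) -> (2, 3628800) -> (1, 7257600) -> return 7257600

Answer: 7257600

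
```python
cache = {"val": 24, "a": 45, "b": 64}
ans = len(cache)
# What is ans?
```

Trace:
`cache = {"val": 24, "a": 45, "b": 64}` → cache = {'val': 24, 'a': 45, 'b': 64}
`ans = len(cache)` → ans = 3
So ans = 3

Answer: 3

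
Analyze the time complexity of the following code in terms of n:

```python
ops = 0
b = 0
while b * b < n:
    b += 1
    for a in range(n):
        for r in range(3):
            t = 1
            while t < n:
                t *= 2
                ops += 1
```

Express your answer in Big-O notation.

Each loop level contributes: √n × n × 1 × log n. Multiplying the contributions gives O(n√n log n).

Answer: O(n√n log n)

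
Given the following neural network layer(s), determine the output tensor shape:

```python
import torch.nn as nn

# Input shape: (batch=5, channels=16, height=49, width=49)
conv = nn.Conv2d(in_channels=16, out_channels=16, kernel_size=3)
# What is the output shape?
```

Input: (5, 16, 49, 49) -> Output: (5, 16, 47, 47)

Answer: (5, 16, 47, 47)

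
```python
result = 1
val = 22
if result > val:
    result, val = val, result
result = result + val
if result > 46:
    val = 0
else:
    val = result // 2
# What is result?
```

Trace:
`result = 1` → result = 1
`val = 22` → val = 22
`if result > val: ...` → result > val is False → no variable changes
`result = result + val` → result = 23
`if result > 46: ...` → result > 46 is False, take else branch → val = 11
So result = 23

Answer: 23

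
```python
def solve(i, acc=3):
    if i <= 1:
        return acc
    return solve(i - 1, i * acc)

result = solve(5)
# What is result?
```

Accumulator trace (n, acc): (5, 3) -> (4, 15) -> (3, 60) -> (2, 180) -> (1, 360) -> return 360

Answer: 360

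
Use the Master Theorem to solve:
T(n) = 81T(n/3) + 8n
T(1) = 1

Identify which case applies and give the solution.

a=81, b=3, f(n)=8n. log_3(81) = 4. Since c=1 < 4, Case 1 applies: T(n) = Θ(n^log_b(a)) = O(n^4).

Answer: O(n^4) - Case 1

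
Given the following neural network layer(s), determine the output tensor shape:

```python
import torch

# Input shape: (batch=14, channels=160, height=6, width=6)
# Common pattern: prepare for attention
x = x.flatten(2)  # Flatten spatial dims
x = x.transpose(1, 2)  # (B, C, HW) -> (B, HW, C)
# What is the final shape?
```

Input: (14, 160, 6, 6) -> after flatten(2): (14, 160, 36) -> Output: (14, 36, 160)

Answer: (14, 36, 160)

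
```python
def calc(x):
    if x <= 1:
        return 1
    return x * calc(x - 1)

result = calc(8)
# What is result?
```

calc(8) = 8 * 7 * 6 * 5 * 4 * 3 * 2 * 1 = 40320

Answer: 40320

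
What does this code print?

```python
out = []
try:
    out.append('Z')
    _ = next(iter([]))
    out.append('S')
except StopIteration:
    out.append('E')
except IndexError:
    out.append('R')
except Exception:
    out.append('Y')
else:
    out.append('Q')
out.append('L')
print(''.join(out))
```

Execution trace: 'Z' (try body) → 'E' (except StopIteration) → 'L' (after the try/except). Output: ZEL

Answer: ZEL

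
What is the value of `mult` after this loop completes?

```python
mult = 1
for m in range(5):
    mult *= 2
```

2^5 = 32
`mult` takes the values: 1 → 2 → 4 → 8 → 16 → 32

Answer: 32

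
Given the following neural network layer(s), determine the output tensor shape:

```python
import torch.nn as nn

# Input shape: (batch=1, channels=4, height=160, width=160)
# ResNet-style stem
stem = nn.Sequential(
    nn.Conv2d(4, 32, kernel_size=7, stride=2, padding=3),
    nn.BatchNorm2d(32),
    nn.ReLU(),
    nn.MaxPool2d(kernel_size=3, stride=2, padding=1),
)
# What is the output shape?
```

Input: (1, 4, 160, 160) -> after Conv2d 7x7 stride=2: (1, 32, 80, 80) -> Output: (1, 32, 40, 40)

Answer: (1, 32, 40, 40)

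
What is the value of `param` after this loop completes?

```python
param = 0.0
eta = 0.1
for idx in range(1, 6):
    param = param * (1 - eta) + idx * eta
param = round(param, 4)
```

Moving average with lr=0.1
`param` takes the values: 0.0 → 0.1 → 0.29 → 0.561 → 0.9049 → 1.31441 → 1.3144

Answer: 1.3144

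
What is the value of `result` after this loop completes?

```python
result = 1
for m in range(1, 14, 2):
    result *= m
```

Product of 1, 3, 5, ... up to 13
`result` takes the values: 1 → 3 → 15 → 105 → 945 → 10395 → 135135

Answer: 135135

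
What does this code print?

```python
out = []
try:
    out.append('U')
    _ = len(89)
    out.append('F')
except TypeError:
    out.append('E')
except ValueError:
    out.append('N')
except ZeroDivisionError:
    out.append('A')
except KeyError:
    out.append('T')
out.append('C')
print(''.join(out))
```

Execution trace: 'U' (try body) → 'E' (except TypeError) → 'C' (after the try/except). Output: UEC

Answer: UEC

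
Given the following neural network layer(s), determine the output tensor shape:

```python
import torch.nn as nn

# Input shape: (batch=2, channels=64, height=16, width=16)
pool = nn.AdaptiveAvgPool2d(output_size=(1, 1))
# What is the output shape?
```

Input: (2, 64, 16, 16) -> Output: (2, 64, 1, 1)

Answer: (2, 64, 1, 1)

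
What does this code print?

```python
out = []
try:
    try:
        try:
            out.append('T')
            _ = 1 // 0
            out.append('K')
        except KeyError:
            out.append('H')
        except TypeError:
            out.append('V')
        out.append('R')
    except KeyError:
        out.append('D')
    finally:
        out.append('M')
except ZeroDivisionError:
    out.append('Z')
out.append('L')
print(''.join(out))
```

Execution trace: 'T' (inner try body) → 'M' (finally) → 'Z' (outer except ZeroDivisionError) → 'L' (after the try/except). Output: TMZL

Answer: TMZL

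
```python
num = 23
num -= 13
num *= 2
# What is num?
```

Trace:
`num = 23` → num = 23
`num -= 13` → num = 10
`num *= 2` → num = 20
So num = 20

Answer: 20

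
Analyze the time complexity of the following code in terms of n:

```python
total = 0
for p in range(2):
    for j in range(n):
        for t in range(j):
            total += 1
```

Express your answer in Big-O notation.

Each loop level contributes: 1 × n × n. Multiplying the contributions gives O(n^2).

Answer: O(n^2)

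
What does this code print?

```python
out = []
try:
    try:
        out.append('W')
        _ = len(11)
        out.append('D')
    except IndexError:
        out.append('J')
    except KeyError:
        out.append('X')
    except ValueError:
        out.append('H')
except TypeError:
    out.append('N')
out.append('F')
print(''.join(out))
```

Execution trace: 'W' (try body) → 'N' (outer except TypeError) → 'F' (after the try/except). Output: WNF

Answer: WNF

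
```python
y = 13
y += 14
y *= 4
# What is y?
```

Trace:
`y = 13` → y = 13
`y += 14` → y = 27
`y *= 4` → y = 108
So y = 108

Answer: 108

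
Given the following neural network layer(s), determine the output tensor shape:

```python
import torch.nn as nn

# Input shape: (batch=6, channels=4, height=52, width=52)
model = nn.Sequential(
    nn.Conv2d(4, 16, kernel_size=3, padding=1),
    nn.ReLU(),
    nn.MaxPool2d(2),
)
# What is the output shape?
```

Input: (6, 4, 52, 52) -> after Conv2d: (6, 16, 52, 52) -> after ReLU: (6, 16, 52, 52) -> Output: (6, 16, 26, 26)

Answer: (6, 16, 26, 26)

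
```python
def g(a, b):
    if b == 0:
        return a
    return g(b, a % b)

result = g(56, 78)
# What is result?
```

g(56, 78) -> g(78, 56) -> g(56, 22) -> g(22, 12) -> g(12, 10) -> g(10, 2) -> g(2, 0) -> 2

Answer: 2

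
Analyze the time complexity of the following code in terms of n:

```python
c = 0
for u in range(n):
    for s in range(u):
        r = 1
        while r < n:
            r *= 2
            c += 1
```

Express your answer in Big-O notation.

Each loop level contributes: n × n × log n. Multiplying the contributions gives O(n^2 log n).

Answer: O(n^2 log n)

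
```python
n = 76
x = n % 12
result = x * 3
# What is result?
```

Trace:
`n = 76` → n = 76
`x = n % 12` → x = 4
`result = x * 3` → result = 12
So result = 12

Answer: 12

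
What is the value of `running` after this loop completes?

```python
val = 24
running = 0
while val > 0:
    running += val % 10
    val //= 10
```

Sum digits of 24
`running` takes the values: 0 → 4 → 6

Answer: 6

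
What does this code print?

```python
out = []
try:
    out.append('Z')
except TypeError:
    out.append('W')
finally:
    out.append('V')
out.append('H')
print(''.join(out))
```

Execution trace: 'Z' (try body, no exception) → 'V' (finally) → 'H' (after the try/except). Output: ZVH

Answer: ZVH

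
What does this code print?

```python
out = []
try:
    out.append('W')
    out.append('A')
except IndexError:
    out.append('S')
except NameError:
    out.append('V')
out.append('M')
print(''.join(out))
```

Execution trace: 'W' (try body) → 'A' (try body, no exception) → 'M' (after the try/except). Output: WAM

Answer: WAM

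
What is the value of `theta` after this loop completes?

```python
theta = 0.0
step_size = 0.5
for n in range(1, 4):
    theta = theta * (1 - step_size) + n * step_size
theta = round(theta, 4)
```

Moving average with lr=0.5
`theta` takes the values: 0.0 → 0.5 → 1.25 → 2.125

Answer: 2.125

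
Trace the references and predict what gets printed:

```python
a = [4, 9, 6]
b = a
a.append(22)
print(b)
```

Key concept: basic list aliasing.
Step by step:
`a = [4, 9, 6]` → a = [4, 9, 6]
`b = a` → b = [4, 9, 6] (same object as a)
`a.append(22)` → a = [4, 9, 6, 22] (same object as b); b = [4, 9, 6, 22] (same object as a)
`print(b)` → prints [4, 9, 6, 22]

Answer: [4, 9, 6, 22]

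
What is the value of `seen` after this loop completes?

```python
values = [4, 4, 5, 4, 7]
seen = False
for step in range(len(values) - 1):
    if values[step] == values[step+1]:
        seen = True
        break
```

Check consecutive duplicates in [4, 4, 5, 4, 7]
`seen` takes the values: False → True

Answer: True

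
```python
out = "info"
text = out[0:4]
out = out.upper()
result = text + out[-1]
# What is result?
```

Trace:
`out = "info"` → out = 'info'
`text = out[0:4]` → text = 'info'
`out = out.upper()` → out = 'INFO'
`result = text + out[-1]` → result = 'infoO'
So result = 'infoO'

Answer: 'infoO'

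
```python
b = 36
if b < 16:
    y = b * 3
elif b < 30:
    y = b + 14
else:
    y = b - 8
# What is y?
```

Trace:
`b = 36` → b = 36
`if b < 16: ...` → b < 16 is False, b < 30 is False, take else branch → y = 28
So y = 28

Answer: 28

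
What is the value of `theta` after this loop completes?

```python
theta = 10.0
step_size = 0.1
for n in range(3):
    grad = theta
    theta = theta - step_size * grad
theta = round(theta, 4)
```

Gradient descent: w = 10.0 * (1 - 0.1)^3
`theta` takes the values: 10.0 → 9.0 → 8.1 → 7.29

Answer: 7.29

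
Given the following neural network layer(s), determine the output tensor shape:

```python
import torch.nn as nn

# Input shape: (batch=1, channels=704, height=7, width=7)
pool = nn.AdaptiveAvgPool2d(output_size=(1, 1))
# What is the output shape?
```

Input: (1, 704, 7, 7) -> Output: (1, 704, 1, 1)

Answer: (1, 704, 1, 1)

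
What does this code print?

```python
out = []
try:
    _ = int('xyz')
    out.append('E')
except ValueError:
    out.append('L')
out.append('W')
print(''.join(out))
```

Execution trace: 'L' (except ValueError) → 'W' (after the try/except). Output: LW

Answer: LW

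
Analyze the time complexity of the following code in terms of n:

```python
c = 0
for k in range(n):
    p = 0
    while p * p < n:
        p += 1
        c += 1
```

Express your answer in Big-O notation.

Each loop level contributes: n × √n. Multiplying the contributions gives O(n√n).

Answer: O(n√n)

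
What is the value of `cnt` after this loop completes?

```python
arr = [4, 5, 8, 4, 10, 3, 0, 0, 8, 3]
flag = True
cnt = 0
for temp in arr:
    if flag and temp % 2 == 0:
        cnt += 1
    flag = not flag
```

Count even values at even positions
`cnt` takes the values: 0 → 1 → 2 → 3 → 4 → 5

Answer: 5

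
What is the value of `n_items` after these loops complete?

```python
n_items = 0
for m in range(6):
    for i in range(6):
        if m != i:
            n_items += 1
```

6² - 6 (exclude diagonal)
`n_items` takes the values: 0 → 1 → 2 → 3 → 4 → 5 → 6 → 7 → 8 → 9 → 10 → 11 → 12 → 13 → 14 → 15 → 16 → 17 → 18 → 19 → 20 → 21 → 22 → 23 → 24 → 25 → 26 → 27 → 28 → 29 → 30

Answer: 30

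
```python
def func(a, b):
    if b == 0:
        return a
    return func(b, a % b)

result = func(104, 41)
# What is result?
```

func(104, 41) -> func(41, 22) -> func(22, 19) -> func(19, 3) -> func(3, 1) -> func(1, 0) -> 1

Answer: 1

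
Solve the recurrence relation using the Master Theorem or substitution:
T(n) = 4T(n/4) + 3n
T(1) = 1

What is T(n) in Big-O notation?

By Master Theorem: a=4, b=4, f(n)=3n. Since log_4(4) = 1 and f(n) = Θ(n^1), Case 2 applies. T(n) = O(n log n).

Answer: O(n log n)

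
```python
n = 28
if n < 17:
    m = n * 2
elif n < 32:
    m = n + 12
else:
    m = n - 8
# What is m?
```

Trace:
`n = 28` → n = 28
`if n < 17: ...` → n < 17 is False, n < 32 is True → m = 40
So m = 40

Answer: 40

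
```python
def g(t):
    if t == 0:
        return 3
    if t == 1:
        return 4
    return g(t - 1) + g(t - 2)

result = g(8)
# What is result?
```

Build up from base cases: g(0)=3, g(1)=4, g(2)=7, g(3)=11, g(4)=18, g(5)=29, g(6)=47, ..., g(8)=123

Answer: 123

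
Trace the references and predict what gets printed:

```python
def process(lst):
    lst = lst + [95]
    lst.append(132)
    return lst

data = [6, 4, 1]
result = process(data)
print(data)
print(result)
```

Key concept: rebinding parameter vs mutation.
Step by step:
`data = [6, 4, 1]` → data = [6, 4, 1]
`result = process(data)` → result = [6, 4, 1, 95, 132]
`print(data)` → prints [6, 4, 1]
`print(result)` → prints [6, 4, 1, 95, 132]

Answer:
[6, 4, 1]
[6, 4, 1, 95, 132]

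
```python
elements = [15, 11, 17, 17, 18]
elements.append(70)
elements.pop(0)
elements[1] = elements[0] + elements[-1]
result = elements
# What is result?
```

Trace:
`elements = [15, 11, 17, 17, 18]` → elements = [15, 11, 17, 17, 18]
`elements.append(70)` → elements = [15, 11, 17, 17, 18, 70]
`elements.pop(0)` → elements = [11, 17, 17, 18, 70]
`elements[1] = elements[0] + elements[-1]` → elements = [11, 81, 17, 18, 70]
`result = elements` → result = [11, 81, 17, 18, 70]
So result = [11, 81, 17, 18, 70]

Answer: [11, 81, 17, 18, 70]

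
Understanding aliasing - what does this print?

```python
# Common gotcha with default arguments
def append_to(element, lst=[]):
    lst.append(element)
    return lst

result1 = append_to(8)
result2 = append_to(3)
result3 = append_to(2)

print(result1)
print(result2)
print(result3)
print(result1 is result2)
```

Key concept: mutable default argument gotcha.
Step by step:
`result1 = append_to(8)` → result1 = [8]
`result2 = append_to(3)` → result1 = [8, 3] (same object as result2); result2 = [8, 3] (same object as result1)
`result3 = append_to(2)` → result1 = [8, 3, 2] (same object as result2, result3); result2 = [8, 3, 2] (same object as result1, result3); result3 = [8, 3, 2] (same object as result1, result2)
`print(result1)` → prints [8, 3, 2]
`print(result2)` → prints [8, 3, 2]
`print(result3)` → prints [8, 3, 2]
`print(result1 is result2)` → prints True

Answer:
[8, 3, 2]
[8, 3, 2]
[8, 3, 2]
True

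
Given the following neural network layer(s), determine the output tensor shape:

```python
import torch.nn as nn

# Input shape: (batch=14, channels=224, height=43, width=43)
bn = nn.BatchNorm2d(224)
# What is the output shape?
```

Input: (14, 224, 43, 43) -> Output: (14, 224, 43, 43)

Answer: (14, 224, 43, 43)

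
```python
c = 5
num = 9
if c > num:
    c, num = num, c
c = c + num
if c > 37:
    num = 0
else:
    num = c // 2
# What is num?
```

Trace:
`c = 5` → c = 5
`num = 9` → num = 9
`if c > num: ...` → c > num is False → no variable changes
`c = c + num` → c = 14
`if c > 37: ...` → c > 37 is False, take else branch → num = 7
So num = 7

Answer: 7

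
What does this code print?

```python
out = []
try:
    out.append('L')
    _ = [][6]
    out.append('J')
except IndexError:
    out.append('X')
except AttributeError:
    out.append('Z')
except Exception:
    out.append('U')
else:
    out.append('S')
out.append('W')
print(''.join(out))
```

Execution trace: 'L' (try body) → 'X' (except IndexError) → 'W' (after the try/except). Output: LXW

Answer: LXW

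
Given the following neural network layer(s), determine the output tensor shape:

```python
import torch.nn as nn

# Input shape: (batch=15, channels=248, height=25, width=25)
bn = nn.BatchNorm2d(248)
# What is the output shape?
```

Input: (15, 248, 25, 25) -> Output: (15, 248, 25, 25)

Answer: (15, 248, 25, 25)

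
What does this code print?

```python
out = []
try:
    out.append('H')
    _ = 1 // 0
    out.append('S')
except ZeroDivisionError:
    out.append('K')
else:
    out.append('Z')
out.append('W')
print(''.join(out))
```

Execution trace: 'H' (try body) → 'K' (except ZeroDivisionError) → 'W' (after the try/except). Output: HKW

Answer: HKW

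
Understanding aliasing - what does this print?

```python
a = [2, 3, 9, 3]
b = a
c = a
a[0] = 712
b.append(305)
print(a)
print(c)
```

Key concept: multiple aliases.
Step by step:
`a = [2, 3, 9, 3]` → a = [2, 3, 9, 3]
`b = a` → b = [2, 3, 9, 3] (same object as a)
`c = a` → c = [2, 3, 9, 3] (same object as a, b)
`a[0] = 712` → a = [712, 3, 9, 3] (same object as b, c); b = [712, 3, 9, 3] (same object as a, c); c = [712, 3, 9, 3] (same object as a, b)
`b.append(305)` → a = [712, 3, 9, 3, 305] (same object as b, c); b = [712, 3, 9, 3, 305] (same object as a, c); c = [712, 3, 9, 3, 305] (same object as a, b)
`print(a)` → prints [712, 3, 9, 3, 305]
`print(c)` → prints [712, 3, 9, 3, 305]

Answer:
[712, 3, 9, 3, 305]
[712, 3, 9, 3, 305]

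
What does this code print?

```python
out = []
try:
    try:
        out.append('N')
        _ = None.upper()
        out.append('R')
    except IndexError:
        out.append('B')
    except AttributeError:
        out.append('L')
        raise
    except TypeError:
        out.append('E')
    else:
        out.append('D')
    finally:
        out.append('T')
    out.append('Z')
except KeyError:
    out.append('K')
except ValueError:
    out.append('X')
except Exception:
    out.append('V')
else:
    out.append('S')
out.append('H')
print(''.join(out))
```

Execution trace: 'N' (inner try body) → 'L' (inner except AttributeError) → 'T' (inner finally) → 'V' (except Exception) → 'H' (after the try/except). Output: NLTVH

Answer: NLTVH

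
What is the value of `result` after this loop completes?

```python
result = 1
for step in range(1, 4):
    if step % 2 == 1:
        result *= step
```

Product of odd numbers 1 to 3
`result` takes the values: 1 → 3

Answer: 3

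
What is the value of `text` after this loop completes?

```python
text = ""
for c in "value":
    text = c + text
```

Reverse 'value'
`text` takes the values: "" → "v" → "av" → "lav" → "ulav" → "eulav"

Answer: "eulav"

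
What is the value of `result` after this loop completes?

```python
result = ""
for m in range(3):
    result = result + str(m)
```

Concatenate digits 0 to 2
`result` takes the values: "" → "0" → "01" → "012"

Answer: "012"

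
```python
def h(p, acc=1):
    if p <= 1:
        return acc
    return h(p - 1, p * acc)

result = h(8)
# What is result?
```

Accumulator trace (n, acc): (8, 1) -> (7, 8) -> (6, 56) -> (5, 336) -> (4, 1680) -> (3, 6720) -> (2, 20160) -> (1, 40320) -> return 40320

Answer: 40320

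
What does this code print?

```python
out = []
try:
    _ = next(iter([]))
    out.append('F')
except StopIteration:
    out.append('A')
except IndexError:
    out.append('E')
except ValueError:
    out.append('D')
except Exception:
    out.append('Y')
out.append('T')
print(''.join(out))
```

Execution trace: 'A' (except StopIteration) → 'T' (after the try/except). Output: AT

Answer: AT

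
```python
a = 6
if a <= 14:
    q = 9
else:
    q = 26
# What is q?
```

Trace:
`a = 6` → a = 6
`if a <= 14: ...` → a <= 14 is True → q = 9
So q = 9

Answer: 9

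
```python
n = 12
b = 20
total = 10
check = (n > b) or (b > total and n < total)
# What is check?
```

Trace:
`n = 12` → n = 12
`b = 20` → b = 20
`total = 10` → total = 10
`check = (n > b) or (b > total and n < total)` → check = False
So check = False

Answer: False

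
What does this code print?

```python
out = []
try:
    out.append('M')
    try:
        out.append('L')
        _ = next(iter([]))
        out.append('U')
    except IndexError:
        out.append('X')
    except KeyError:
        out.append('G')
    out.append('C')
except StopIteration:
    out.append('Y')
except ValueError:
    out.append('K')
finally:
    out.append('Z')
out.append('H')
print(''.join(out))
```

Execution trace: 'M' (try body) → 'L' (inner try body) → 'Y' (except StopIteration) → 'Z' (finally) → 'H' (after the try/except). Output: MLYZH

Answer: MLYZH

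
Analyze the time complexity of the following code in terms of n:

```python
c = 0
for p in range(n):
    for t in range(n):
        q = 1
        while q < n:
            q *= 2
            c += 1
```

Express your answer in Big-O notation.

Each loop level contributes: n × n × log n. Multiplying the contributions gives O(n^2 log n).

Answer: O(n^2 log n)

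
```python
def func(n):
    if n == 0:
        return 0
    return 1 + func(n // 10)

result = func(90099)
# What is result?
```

Count of digits of 90099: 5

Answer: 5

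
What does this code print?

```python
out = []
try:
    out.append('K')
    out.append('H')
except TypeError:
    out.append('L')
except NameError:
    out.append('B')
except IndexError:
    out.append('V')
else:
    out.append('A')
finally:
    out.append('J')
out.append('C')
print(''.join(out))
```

Execution trace: 'K' (try body) → 'H' (try body, no exception) → 'A' (else) → 'J' (finally) → 'C' (after the try/except). Output: KHAJC

Answer: KHAJC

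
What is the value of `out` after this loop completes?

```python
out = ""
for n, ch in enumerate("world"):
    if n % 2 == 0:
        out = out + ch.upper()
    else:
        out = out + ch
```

Uppercase even positions in 'world'
`out` takes the values: "" → "W" → "Wo" → "WoR" → "WoRl" → "WoRlD"

Answer: "WoRlD"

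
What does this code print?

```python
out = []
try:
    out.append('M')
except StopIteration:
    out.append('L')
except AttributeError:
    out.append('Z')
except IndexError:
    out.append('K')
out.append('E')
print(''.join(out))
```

Execution trace: 'M' (try body, no exception) → 'E' (after the try/except). Output: ME

Answer: ME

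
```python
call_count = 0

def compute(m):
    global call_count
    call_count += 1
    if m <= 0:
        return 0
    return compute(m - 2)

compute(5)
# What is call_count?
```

Linear recursion stepping by 2: 4 calls from m=5 down to ≤0.

Answer: 4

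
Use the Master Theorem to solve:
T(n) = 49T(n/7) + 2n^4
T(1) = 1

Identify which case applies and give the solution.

a=49, b=7, f(n)=2n^4. log_7(49) = 2. Since c=4 > 2 and the regularity condition holds (49(n/7)^4 = (49/7^4)n^4 with 49/7^4 < 1), Case 3 applies: T(n) = Θ(f(n)) = O(n^4).

Answer: O(n^4) - Case 3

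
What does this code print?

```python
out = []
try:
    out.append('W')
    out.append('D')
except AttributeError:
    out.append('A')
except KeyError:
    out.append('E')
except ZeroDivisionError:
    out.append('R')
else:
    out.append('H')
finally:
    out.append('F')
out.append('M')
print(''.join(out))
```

Execution trace: 'W' (try body) → 'D' (try body, no exception) → 'H' (else) → 'F' (finally) → 'M' (after the try/except). Output: WDHFM

Answer: WDHFM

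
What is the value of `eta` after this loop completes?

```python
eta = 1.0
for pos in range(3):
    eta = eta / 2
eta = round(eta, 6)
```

Halving LR 3 times: 1 / 2^3
`eta` takes the values: 1.0 → 0.5 → 0.25 → 0.125

Answer: 0.125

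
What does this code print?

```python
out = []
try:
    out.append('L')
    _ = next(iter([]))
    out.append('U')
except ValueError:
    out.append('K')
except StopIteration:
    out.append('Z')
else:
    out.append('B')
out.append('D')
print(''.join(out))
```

Execution trace: 'L' (try body) → 'Z' (except StopIteration) → 'D' (after the try/except). Output: LZD

Answer: LZD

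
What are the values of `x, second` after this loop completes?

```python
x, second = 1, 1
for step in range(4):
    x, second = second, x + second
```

Fibonacci: after 4 iterations
`x, second` takes the values: (1, 1) → (1, 2) → (2, 3) → (3, 5) → (5, 8)

Answer: 5, 8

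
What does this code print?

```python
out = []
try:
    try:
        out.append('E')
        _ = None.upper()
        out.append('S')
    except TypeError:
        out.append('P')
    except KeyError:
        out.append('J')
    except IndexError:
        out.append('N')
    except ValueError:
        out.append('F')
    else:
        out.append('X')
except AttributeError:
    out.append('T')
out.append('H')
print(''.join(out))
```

Execution trace: 'E' (try body) → 'T' (outer except AttributeError) → 'H' (after the try/except). Output: ETH

Answer: ETH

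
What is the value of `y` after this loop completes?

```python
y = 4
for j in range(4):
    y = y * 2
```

Multiply by 2, 4 times: 4 * 2^4 = 64
`y` takes the values: 4 → 8 → 16 → 32 → 64

Answer: 64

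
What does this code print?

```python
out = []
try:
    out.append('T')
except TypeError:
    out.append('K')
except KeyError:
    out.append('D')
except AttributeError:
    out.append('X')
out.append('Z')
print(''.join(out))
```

Execution trace: 'T' (try body, no exception) → 'Z' (after the try/except). Output: TZ

Answer: TZ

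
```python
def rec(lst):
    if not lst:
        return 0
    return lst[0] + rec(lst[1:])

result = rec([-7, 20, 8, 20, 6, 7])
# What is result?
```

(-7) + 20 + 8 + 20 + 6 + 7 + 0 = 54

Answer: 54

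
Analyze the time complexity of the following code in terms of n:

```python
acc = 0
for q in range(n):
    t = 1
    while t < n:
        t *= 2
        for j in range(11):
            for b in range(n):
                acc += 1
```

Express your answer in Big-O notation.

Each loop level contributes: n × log n × 1 × n. Multiplying the contributions gives O(n^2 log n).

Answer: O(n^2 log n)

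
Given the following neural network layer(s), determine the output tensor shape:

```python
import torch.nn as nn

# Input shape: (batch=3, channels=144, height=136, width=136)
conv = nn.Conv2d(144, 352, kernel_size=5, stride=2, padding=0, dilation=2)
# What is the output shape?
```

Input: (3, 144, 136, 136) -> Output: (3, 352, 64, 64)

Answer: (3, 352, 64, 64)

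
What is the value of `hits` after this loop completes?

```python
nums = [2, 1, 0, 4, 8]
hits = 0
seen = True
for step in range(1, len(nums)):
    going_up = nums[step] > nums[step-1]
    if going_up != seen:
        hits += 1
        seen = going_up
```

Count direction changes in [2, 1, 0, 4, 8]
`hits` takes the values: 0 → 1 → 2

Answer: 2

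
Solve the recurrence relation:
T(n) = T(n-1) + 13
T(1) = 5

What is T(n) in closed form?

Unrolling: T(n) = T(1) + 13·(n-1) = 5 + 13(n-1) = 13n - 8.

Answer: T(n) = 13n - 8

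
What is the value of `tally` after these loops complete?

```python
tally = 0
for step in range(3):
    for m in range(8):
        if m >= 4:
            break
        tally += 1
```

Inner breaks at 4, outer runs 3 times
`tally` takes the values: 0 → 1 → 2 → 3 → 4 → 5 → 6 → 7 → 8 → 9 → 10 → 11 → 12

Answer: 12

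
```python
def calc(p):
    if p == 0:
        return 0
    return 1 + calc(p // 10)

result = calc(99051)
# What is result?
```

Count of digits of 99051: 5

Answer: 5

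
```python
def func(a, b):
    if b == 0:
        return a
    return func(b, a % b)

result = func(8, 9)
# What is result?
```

func(8, 9) -> func(9, 8) -> func(8, 1) -> func(1, 0) -> 1

Answer: 1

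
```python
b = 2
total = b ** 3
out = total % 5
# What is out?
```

Trace:
`b = 2` → b = 2
`total = b ** 3` → total = 8
`out = total % 5` → out = 3
So out = 3

Answer: 3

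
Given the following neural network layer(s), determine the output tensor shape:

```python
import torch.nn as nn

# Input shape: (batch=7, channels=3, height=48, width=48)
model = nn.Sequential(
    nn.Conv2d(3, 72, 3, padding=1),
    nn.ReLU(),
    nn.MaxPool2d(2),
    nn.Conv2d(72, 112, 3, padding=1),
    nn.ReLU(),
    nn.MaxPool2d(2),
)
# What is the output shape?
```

Input: (7, 3, 48, 48) -> after first Conv2d: (7, 72, 48, 48) -> after first MaxPool2d: (7, 72, 24, 24) -> after second Conv2d: (7, 112, 24, 24) -> Output: (7, 112, 12, 12)

Answer: (7, 112, 12, 12)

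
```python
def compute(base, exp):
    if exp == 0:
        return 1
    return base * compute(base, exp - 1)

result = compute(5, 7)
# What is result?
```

compute(5, 7) = 5 * 5 * 5 * 5 * 5 * 5 * 5 = 78125

Answer: 78125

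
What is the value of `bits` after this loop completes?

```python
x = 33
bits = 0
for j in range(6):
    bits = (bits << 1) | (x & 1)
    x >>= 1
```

Reverse lowest 6 bits of 33
`bits` takes the values: 0 → 1 → 2 → 4 → 8 → 16 → 33

Answer: 33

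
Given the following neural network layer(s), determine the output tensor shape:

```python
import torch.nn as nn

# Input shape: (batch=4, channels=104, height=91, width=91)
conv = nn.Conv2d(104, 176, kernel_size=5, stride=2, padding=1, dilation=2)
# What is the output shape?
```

Input: (4, 104, 91, 91) -> Output: (4, 176, 43, 43)

Answer: (4, 176, 43, 43)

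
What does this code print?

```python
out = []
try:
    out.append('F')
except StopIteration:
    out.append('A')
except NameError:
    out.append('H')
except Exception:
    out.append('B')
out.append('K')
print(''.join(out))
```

Execution trace: 'F' (try body, no exception) → 'K' (after the try/except). Output: FK

Answer: FK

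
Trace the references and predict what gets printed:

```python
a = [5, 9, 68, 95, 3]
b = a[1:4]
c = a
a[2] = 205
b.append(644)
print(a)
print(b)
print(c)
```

Key concept: slice vs alias.
Step by step:
`a = [5, 9, 68, 95, 3]` → a = [5, 9, 68, 95, 3]
`b = a[1:4]` → b = [9, 68, 95]
`c = a` → c = [5, 9, 68, 95, 3] (same object as a)
`a[2] = 205` → a = [5, 9, 205, 95, 3] (same object as c); c = [5, 9, 205, 95, 3] (same object as a)
`b.append(644)` → b = [9, 68, 95, 644]
`print(a)` → prints [5, 9, 205, 95, 3]
`print(b)` → prints [9, 68, 95, 644]
`print(c)` → prints [5, 9, 205, 95, 3]

Answer:
[5, 9, 205, 95, 3]
[9, 68, 95, 644]
[5, 9, 205, 95, 3]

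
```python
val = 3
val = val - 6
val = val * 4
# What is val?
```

Trace:
`val = 3` → val = 3
`val = val - 6` → val = -3
`val = val * 4` → val = -12
So val = -12

Answer: -12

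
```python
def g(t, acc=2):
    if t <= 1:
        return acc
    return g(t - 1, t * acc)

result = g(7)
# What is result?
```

Accumulator trace (n, acc): (7, 2) -> (6, 14) -> (5, 84) -> (4, 420) -> (3, 1680) -> (2, 5040) -> (1, 10080) -> return 10080

Answer: 10080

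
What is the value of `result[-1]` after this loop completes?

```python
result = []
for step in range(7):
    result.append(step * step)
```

Last element of squares 0 to 6
`result` takes the values: [] → [0] → [0, 1] → [0, 1, 4] → [0, 1, 4, 9] → [0, 1, 4, 9, 16] → [0, 1, 4, 9, 16, 25] → [0, 1, 4, 9, 16, 25, 36]
So `result[-1]` = 36

Answer: 36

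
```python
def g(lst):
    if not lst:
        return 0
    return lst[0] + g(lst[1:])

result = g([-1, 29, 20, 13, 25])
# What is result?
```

(-1) + 29 + 20 + 13 + 25 + 0 = 86

Answer: 86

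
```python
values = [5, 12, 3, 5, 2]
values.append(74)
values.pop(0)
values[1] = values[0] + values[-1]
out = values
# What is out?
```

Trace:
`values = [5, 12, 3, 5, 2]` → values = [5, 12, 3, 5, 2]
`values.append(74)` → values = [5, 12, 3, 5, 2, 74]
`values.pop(0)` → values = [12, 3, 5, 2, 74]
`values[1] = values[0] + values[-1]` → values = [12, 86, 5, 2, 74]
`out = values` → out = [12, 86, 5, 2, 74]
So out = [12, 86, 5, 2, 74]

Answer: [12, 86, 5, 2, 74]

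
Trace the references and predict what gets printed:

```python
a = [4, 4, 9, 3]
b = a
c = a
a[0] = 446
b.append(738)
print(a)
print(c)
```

Key concept: multiple aliases.
Step by step:
`a = [4, 4, 9, 3]` → a = [4, 4, 9, 3]
`b = a` → b = [4, 4, 9, 3] (same object as a)
`c = a` → c = [4, 4, 9, 3] (same object as a, b)
`a[0] = 446` → a = [446, 4, 9, 3] (same object as b, c); b = [446, 4, 9, 3] (same object as a, c); c = [446, 4, 9, 3] (same object as a, b)
`b.append(738)` → a = [446, 4, 9, 3, 738] (same object as b, c); b = [446, 4, 9, 3, 738] (same object as a, c); c = [446, 4, 9, 3, 738] (same object as a, b)
`print(a)` → prints [446, 4, 9, 3, 738]
`print(c)` → prints [446, 4, 9, 3, 738]

Answer:
[446, 4, 9, 3, 738]
[446, 4, 9, 3, 738]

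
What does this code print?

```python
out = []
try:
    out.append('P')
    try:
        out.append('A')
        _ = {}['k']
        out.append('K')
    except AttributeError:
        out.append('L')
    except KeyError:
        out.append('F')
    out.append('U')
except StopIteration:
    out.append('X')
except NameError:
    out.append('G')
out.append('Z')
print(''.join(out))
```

Execution trace: 'P' (try body) → 'A' (inner try body) → 'F' (inner except KeyError) → 'U' (try body, no exception) → 'Z' (after the try/except). Output: PAFUZ

Answer: PAFUZ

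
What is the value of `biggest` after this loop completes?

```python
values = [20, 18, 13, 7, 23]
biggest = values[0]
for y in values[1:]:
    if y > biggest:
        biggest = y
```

Maximum of [20, 18, 13, 7, 23]
`biggest` takes the values: 20 → 23

Answer: 23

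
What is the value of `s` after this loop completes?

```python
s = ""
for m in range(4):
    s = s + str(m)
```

Concatenate digits 0 to 3
`s` takes the values: "" → "0" → "01" → "012" → "0123"

Answer: "0123"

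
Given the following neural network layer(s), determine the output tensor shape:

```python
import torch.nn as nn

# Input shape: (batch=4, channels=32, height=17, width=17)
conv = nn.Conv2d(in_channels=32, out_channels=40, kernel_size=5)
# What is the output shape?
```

Input: (4, 32, 17, 17) -> Output: (4, 40, 13, 13)

Answer: (4, 40, 13, 13)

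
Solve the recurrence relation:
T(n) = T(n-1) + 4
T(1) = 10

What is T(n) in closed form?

Unrolling: T(n) = T(1) + 4·(n-1) = 10 + 4(n-1) = 4n + 6.

Answer: T(n) = 4n + 6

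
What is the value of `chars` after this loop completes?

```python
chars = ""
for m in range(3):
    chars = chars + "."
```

Repeat '.' 3 times
`chars` takes the values: "" → "." → ".." → "..."

Answer: "..."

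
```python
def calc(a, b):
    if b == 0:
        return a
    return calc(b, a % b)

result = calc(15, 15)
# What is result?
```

calc(15, 15) -> calc(15, 0) -> 15

Answer: 15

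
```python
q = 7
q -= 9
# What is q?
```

Trace:
`q = 7` → q = 7
`q -= 9` → q = -2
So q = -2

Answer: -2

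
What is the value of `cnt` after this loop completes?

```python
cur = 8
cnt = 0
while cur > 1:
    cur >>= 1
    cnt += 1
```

Count right shifts until 1
`cnt` takes the values: 0 → 1 → 2 → 3

Answer: 3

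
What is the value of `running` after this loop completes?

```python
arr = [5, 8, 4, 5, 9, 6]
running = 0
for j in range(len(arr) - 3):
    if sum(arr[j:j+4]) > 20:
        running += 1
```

Count windows with sum > 20
`running` takes the values: 0 → 1 → 2 → 3

Answer: 3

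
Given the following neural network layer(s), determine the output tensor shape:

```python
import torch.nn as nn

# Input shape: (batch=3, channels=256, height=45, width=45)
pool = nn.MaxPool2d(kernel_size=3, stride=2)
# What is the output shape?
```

Input: (3, 256, 45, 45) -> Output: (3, 256, 22, 22)

Answer: (3, 256, 22, 22)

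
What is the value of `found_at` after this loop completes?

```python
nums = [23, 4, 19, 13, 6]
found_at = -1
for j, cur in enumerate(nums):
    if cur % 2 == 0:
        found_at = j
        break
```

First even number index in [23, 4, 19, 13, 6]
`found_at` takes the values: -1 → 1

Answer: 1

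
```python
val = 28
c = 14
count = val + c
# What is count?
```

Trace:
`val = 28` → val = 28
`c = 14` → c = 14
`count = val + c` → count = 42
So count = 42

Answer: 42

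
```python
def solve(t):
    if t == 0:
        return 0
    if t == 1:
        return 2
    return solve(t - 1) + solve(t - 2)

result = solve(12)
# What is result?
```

Build up from base cases: solve(0)=0, solve(1)=2, solve(2)=2, solve(3)=4, solve(4)=6, solve(5)=10, solve(6)=16, ..., solve(12)=288

Answer: 288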